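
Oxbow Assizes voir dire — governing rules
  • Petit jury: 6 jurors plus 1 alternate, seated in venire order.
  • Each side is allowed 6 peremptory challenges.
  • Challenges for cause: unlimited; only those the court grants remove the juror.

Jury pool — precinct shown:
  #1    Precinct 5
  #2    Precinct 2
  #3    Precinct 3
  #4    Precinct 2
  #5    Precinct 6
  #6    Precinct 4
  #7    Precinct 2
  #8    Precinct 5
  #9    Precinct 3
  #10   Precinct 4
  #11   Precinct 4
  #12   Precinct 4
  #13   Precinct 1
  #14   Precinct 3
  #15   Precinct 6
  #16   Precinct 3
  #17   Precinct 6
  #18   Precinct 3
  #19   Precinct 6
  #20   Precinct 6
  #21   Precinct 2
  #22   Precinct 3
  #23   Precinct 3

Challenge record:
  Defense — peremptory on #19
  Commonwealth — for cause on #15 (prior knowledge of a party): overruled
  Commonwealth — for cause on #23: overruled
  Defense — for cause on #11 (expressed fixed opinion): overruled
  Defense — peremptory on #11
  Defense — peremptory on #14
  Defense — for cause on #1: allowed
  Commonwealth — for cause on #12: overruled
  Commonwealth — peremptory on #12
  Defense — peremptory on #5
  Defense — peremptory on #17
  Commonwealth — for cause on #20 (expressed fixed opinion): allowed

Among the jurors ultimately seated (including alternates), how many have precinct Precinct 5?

1

Removed: #1, #5, #11, #12, #14, #17, #19, #20.
Seated (7 incl. alternates): #2, #3, #4, #6, #7, #8, #9.
Of those, in Precinct 5: #8 → 1.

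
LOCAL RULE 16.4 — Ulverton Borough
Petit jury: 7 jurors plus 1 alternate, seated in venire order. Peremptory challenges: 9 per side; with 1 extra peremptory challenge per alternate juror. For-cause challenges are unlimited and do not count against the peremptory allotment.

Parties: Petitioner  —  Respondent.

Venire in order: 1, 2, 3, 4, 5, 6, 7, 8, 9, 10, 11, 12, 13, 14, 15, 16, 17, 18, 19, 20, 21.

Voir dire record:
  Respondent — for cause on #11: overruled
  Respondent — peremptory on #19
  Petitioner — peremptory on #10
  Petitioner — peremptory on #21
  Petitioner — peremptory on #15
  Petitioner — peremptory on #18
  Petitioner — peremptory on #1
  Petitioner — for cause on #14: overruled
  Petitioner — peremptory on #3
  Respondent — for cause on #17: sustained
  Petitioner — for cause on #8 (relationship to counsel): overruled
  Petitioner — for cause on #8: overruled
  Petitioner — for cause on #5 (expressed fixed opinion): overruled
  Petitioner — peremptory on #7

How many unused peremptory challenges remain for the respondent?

Respondent allotment: 9 base + 1 × 1 alternate = 10.
Respondent peremptories used: #19 — 1 (for-cause on #11, #17 don't count).
Remaining: 10 − 1 = 9.

9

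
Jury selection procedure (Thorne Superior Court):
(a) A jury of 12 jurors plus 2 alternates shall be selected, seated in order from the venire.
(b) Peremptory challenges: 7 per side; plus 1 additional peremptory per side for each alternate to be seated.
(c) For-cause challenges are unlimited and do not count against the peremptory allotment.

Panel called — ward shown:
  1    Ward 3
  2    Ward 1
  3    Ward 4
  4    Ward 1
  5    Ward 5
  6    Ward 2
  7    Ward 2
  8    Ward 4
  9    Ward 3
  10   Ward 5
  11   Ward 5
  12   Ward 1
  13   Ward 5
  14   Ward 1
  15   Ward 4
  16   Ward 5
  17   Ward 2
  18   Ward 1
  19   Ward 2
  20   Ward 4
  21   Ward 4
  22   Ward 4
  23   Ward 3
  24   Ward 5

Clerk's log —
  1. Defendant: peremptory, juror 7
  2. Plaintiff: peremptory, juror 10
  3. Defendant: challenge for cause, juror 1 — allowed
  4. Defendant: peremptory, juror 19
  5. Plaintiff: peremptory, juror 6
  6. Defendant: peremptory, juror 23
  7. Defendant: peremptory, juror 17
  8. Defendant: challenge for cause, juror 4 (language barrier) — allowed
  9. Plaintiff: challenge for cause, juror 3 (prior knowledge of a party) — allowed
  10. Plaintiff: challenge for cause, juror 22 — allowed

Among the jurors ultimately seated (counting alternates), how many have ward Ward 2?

Removed: #1, #3, #4, #6, #7, #10, #17, #19, #22, #23.
Seated (14 incl. alternates): #2, #5, #8, #9, #11, #12, #13, #14, #15, #16, #18, #20, #21, #24.
None of those are in Ward 2 → 0.

0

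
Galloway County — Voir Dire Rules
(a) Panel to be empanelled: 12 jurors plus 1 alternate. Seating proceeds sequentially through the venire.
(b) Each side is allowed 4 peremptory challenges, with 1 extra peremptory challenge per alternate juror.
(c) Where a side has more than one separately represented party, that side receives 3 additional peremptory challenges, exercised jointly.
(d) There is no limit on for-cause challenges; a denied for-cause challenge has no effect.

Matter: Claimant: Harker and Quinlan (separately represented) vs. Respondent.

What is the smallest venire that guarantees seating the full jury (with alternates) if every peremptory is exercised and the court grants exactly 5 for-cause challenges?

31

Seats to fill: 12 + 1 alternates = 13.
Peremptories — Claimant: 4 + 1×1 + 3 = 8; Respondent: 4 + 1×1 = 5; total 13.
For-cause removals: 5.
Minimum venire: 13 + 13 + 5 = 31.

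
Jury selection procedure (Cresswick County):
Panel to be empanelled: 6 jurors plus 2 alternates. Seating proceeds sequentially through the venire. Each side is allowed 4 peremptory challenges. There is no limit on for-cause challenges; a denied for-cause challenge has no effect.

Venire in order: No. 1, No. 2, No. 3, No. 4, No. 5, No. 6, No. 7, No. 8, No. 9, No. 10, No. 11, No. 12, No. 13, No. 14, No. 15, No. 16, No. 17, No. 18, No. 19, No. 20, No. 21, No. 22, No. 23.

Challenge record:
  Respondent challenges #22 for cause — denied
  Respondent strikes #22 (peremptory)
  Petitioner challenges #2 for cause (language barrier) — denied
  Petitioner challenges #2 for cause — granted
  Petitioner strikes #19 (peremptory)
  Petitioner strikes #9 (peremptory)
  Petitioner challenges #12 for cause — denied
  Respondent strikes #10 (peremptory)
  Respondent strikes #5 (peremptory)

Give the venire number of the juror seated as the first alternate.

Removed: #2, #5, #9, #10, #19, #22. (#12 stays — for-cause denied.)
Seating in order: seats 1–6 → #1, #3, #4, #6, #7, #8; alternates → #11, #12.
So alternate 1 is #11.

11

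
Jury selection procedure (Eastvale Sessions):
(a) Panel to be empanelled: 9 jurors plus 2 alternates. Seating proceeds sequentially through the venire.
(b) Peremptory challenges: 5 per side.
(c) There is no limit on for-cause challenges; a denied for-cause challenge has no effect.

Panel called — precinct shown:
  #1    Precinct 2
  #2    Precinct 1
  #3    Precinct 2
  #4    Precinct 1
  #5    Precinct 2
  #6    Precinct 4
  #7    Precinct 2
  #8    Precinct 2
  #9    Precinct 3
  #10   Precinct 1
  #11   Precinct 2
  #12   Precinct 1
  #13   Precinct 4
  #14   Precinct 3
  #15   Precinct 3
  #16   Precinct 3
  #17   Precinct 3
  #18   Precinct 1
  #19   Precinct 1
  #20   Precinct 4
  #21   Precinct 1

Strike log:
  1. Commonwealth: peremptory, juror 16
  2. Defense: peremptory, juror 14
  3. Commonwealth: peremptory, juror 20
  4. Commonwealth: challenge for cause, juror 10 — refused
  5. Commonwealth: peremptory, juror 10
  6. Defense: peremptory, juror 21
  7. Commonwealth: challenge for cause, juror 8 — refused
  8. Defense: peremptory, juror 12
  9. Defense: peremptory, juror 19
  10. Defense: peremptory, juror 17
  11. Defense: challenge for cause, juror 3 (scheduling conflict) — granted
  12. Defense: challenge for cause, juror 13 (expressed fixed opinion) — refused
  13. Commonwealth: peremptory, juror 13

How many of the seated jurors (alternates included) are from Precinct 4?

1

Removed: #3, #10, #12, #13, #14, #16, #17, #19, #20, #21.
Seated (11 incl. alternates): #1, #2, #4, #5, #6, #7, #8, #9, #11, #15, #18.
Of those, in Precinct 4: #6 → 1.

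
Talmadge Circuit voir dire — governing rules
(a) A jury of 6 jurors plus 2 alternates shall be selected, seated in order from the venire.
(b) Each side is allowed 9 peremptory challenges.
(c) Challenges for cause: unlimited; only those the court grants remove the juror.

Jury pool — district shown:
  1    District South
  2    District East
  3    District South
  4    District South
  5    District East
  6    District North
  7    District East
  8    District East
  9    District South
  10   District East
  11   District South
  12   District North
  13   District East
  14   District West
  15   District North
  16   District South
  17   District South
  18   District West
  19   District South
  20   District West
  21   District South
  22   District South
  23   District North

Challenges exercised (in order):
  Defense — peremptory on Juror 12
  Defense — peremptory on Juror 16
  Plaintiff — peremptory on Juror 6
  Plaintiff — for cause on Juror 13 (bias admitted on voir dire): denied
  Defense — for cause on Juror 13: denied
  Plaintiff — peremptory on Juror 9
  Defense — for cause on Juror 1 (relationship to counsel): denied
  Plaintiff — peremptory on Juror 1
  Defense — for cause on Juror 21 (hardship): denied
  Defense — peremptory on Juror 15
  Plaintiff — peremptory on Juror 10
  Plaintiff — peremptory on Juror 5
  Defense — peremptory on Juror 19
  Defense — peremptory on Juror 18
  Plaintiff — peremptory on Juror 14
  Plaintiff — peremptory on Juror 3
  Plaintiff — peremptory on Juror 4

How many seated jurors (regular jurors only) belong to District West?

0

Removed: #1, #3, #4, #5, #6, #9, #10, #12, #14, #15, #16, #18, #19.
Seated jurors 1–6: #2, #7, #8, #11, #13, #17 (alternates #20, #21 not counted).
None of those are in District West → 0.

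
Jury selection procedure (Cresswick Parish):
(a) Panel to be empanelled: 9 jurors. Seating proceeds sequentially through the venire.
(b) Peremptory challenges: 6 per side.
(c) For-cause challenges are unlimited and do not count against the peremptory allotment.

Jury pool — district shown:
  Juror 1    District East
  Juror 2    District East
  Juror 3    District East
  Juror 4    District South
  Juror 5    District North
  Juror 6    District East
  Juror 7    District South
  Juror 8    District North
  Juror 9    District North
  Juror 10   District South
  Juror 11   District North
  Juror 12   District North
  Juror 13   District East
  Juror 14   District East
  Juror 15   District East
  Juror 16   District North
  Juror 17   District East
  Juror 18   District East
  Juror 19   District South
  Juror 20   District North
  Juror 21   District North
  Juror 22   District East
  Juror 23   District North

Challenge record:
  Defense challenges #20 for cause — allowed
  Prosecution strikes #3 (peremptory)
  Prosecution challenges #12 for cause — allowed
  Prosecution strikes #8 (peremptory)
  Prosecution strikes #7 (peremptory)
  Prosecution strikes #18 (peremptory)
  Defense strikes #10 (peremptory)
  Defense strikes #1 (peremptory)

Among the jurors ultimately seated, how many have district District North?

3

Removed: #1, #3, #7, #8, #10, #12, #18, #20.
Seated jurors 1–9: #2, #4, #5, #6, #9, #11, #13, #14, #15.
Of those, in District North: #5, #9, #11 → 3.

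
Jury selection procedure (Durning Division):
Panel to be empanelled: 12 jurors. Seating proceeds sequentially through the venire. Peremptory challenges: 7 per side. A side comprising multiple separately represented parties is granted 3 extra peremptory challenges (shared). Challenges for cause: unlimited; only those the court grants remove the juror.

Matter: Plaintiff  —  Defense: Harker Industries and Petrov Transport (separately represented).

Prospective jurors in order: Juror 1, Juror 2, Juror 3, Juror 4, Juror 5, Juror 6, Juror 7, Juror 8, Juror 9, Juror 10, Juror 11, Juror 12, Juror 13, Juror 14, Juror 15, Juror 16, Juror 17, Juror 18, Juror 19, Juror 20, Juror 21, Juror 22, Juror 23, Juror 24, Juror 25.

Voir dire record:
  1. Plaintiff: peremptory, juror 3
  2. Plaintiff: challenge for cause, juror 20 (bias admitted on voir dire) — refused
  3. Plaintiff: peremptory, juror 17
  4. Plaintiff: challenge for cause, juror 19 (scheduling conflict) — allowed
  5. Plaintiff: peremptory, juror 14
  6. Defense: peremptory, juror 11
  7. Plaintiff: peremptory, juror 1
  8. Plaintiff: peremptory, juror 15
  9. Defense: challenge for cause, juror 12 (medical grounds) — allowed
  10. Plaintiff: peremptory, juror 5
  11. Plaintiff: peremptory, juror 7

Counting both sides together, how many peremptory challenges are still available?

9

Plaintiff allotment: 7. Defense allotment: 7 base + 3 multi-party = 10.
Plaintiff peremptories used: #3, #17, #14, #1, #15, #5, #7 — 7 (for-cause on #20, #19 don't count).
Defense peremptories used: #11 — 1 (the for-cause on #12 doesn't count).
Remaining: (7 − 7) + (10 − 1) = 9.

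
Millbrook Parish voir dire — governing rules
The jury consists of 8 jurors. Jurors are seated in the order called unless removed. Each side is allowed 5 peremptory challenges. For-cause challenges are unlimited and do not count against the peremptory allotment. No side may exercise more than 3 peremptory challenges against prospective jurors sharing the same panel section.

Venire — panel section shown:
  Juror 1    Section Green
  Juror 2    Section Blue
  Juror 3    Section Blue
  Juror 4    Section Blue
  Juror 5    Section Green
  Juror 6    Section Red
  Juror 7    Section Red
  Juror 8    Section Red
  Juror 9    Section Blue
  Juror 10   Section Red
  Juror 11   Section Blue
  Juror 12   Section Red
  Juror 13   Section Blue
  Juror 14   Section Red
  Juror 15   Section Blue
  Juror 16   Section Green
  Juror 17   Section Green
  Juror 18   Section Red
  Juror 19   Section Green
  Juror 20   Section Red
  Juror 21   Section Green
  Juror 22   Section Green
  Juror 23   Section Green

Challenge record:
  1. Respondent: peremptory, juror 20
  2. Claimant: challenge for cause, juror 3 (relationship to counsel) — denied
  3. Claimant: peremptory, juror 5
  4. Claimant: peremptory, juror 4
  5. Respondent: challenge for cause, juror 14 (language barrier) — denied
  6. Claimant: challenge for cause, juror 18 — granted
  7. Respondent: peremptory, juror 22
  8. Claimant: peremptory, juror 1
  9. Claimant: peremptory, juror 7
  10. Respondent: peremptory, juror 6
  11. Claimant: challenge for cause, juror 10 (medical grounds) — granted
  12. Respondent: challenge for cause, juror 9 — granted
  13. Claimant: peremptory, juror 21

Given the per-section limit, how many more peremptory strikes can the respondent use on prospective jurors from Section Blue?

Respondent peremptories so far: #20, #22, #6 — 3 of 5 used, 2 left overall.
Against Section Blue: none yet — per-section cap 3 leaves 3.
Binding limit: min(2, 3) = 2.

2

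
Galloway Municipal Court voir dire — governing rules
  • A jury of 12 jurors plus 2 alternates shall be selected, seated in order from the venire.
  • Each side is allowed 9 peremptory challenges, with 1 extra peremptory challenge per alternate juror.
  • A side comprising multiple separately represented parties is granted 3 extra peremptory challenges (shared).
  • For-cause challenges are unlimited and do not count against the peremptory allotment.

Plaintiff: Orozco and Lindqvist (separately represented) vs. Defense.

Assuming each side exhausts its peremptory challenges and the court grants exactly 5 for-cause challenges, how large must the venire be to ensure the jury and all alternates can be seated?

44

Seats to fill: 12 + 2 alternates = 14.
Peremptories — Plaintiff: 9 + 1×2 + 3 = 14; Defense: 9 + 1×2 = 11; total 25.
For-cause removals: 5.
Minimum venire: 14 + 25 + 5 = 44.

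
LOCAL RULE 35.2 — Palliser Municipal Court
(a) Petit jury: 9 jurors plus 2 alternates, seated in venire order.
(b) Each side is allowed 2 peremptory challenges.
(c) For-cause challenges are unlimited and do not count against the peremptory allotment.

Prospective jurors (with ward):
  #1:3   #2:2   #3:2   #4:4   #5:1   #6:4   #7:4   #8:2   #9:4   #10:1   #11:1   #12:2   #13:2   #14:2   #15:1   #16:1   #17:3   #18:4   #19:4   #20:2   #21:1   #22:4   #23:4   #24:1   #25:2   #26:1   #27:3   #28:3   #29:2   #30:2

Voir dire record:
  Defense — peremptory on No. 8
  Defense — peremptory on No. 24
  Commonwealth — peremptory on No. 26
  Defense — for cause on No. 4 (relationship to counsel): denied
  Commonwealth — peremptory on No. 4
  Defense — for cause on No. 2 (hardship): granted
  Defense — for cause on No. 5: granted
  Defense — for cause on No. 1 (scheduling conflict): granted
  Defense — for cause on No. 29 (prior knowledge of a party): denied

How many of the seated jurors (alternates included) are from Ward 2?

Removed: #1, #2, #4, #5, #8, #24, #26.
Seated (11 incl. alternates): #3, #6, #7, #9, #10, #11, #12, #13, #14, #15, #16.
Of those, in Ward 2: #3, #12, #13, #14 → 4.

4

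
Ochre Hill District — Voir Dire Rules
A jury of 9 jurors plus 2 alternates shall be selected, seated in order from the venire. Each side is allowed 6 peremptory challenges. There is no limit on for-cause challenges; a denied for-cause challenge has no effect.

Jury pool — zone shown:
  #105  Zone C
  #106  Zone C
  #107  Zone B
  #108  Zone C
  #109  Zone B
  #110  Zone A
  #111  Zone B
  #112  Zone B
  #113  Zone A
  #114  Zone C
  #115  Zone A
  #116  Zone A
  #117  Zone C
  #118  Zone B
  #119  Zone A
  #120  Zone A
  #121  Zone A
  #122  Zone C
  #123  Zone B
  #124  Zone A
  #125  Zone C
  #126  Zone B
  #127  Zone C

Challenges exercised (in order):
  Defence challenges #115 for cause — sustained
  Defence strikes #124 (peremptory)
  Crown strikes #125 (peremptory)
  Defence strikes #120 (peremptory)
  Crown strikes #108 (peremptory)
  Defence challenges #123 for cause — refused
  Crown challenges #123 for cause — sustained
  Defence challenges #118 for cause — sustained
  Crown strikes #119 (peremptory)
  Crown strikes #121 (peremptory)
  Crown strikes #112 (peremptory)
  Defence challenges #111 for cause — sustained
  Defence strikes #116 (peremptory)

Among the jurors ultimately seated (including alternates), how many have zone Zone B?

3

Removed: #108, #111, #112, #115, #116, #118, #119, #120, #121, #123, #124, #125.
Seated (11 incl. alternates): #105, #106, #107, #109, #110, #113, #114, #117, #122, #126, #127.
Of those, in Zone B: #107, #109, #126 → 3.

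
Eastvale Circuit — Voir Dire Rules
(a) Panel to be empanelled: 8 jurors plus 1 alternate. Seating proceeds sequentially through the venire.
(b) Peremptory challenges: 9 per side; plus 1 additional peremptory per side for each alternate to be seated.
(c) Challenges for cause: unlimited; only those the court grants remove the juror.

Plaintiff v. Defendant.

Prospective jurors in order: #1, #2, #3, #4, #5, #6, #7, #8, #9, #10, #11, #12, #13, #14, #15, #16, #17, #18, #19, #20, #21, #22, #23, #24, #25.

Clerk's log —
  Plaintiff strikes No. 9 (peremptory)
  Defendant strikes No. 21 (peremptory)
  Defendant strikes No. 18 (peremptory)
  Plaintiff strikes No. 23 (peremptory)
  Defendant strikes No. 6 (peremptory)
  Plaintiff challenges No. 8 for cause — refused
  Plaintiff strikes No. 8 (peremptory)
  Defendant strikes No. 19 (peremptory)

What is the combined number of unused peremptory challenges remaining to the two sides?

Plaintiff allotment: 9 base + 1 × 1 alternate = 10. Defendant allotment: 9 base + 1 × 1 alternate = 10.
Plaintiff peremptories used: #9, #23, #8 — 3 (the for-cause on #8 doesn't count).
Defendant peremptories used: #21, #18, #6, #19 — 4.
Remaining: (10 − 3) + (10 − 4) = 13.

13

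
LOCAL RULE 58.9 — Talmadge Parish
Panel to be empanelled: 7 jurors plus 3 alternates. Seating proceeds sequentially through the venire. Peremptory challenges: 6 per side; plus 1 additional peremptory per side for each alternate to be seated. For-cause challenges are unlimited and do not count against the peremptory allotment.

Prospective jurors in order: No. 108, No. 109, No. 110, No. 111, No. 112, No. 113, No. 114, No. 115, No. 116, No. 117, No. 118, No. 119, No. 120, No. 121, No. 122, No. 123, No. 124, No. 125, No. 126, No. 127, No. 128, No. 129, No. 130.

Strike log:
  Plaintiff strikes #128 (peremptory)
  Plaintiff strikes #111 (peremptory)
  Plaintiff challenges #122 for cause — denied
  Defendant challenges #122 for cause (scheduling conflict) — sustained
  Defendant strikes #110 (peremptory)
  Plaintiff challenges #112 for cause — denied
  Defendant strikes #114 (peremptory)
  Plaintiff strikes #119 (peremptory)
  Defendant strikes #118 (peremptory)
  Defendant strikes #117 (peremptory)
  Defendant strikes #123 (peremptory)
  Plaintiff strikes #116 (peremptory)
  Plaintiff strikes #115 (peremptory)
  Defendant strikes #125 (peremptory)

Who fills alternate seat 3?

Removed: #110, #111, #114, #115, #116, #117, #118, #119, #122, #123, #125, #128. (#112 stays — for-cause denied.)
Seating in order: seats 1–7 → #108, #109, #112, #113, #120, #121, #124; alternates → #126, #127, #129.
So alternate 3 is #129.

129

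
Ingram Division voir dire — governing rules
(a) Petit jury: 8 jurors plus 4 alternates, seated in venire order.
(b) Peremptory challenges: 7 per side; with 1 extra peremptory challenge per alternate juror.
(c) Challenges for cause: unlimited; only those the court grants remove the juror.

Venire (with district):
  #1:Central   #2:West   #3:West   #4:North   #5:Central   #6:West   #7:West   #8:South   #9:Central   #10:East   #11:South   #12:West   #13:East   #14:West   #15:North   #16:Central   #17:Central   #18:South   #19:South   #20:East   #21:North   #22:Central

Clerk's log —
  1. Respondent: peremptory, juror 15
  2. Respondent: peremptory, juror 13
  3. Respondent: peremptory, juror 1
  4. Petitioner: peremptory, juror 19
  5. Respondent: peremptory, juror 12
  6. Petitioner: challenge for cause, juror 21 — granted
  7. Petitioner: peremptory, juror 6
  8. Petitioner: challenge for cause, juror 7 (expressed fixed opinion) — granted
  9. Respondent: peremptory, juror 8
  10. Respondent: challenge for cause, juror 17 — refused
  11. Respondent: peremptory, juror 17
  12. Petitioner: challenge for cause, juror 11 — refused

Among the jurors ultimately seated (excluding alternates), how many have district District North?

Removed: #1, #6, #7, #8, #12, #13, #15, #17, #19, #21.
Seated jurors 1–8: #2, #3, #4, #5, #9, #10, #11, #14 (alternates #16, #18, #20, #22 not counted).
Of those, in District North: #4 → 1.

1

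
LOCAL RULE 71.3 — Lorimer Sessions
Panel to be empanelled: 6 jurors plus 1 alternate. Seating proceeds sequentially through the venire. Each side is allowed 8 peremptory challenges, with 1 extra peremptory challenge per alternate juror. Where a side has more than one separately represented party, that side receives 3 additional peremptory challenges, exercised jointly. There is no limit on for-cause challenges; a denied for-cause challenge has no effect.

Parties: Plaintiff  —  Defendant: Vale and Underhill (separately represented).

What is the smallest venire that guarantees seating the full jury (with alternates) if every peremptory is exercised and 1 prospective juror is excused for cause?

29

Seats to fill: 6 + 1 alternates = 7.
Peremptories — Plaintiff: 8 + 1×1 = 9; Defendant: 8 + 1×1 + 3 = 12; total 21.
For-cause removals: 1.
Minimum venire: 7 + 21 + 1 = 29.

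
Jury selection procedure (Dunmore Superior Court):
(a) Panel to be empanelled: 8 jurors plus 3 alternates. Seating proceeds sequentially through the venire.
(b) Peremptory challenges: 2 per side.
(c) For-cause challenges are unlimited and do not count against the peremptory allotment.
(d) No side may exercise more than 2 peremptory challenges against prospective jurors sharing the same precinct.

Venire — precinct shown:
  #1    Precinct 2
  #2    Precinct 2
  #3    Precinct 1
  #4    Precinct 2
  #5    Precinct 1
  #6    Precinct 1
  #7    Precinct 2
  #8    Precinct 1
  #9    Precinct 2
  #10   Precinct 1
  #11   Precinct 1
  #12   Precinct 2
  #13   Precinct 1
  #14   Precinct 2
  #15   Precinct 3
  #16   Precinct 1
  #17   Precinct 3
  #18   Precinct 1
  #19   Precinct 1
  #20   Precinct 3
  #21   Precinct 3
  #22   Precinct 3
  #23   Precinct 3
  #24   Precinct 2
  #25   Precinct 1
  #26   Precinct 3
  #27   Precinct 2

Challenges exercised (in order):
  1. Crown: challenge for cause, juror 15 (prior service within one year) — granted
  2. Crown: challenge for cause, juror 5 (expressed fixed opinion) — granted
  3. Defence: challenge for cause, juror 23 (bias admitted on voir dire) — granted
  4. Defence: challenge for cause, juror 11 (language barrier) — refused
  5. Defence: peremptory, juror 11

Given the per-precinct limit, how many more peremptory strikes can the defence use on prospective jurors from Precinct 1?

1

Defence peremptories so far: #11 — 1 of 2 used, 1 left overall.
Against Precinct 1: #11 — 1 used; per-precinct cap 2 leaves 1.
Binding limit: min(1, 1) = 1.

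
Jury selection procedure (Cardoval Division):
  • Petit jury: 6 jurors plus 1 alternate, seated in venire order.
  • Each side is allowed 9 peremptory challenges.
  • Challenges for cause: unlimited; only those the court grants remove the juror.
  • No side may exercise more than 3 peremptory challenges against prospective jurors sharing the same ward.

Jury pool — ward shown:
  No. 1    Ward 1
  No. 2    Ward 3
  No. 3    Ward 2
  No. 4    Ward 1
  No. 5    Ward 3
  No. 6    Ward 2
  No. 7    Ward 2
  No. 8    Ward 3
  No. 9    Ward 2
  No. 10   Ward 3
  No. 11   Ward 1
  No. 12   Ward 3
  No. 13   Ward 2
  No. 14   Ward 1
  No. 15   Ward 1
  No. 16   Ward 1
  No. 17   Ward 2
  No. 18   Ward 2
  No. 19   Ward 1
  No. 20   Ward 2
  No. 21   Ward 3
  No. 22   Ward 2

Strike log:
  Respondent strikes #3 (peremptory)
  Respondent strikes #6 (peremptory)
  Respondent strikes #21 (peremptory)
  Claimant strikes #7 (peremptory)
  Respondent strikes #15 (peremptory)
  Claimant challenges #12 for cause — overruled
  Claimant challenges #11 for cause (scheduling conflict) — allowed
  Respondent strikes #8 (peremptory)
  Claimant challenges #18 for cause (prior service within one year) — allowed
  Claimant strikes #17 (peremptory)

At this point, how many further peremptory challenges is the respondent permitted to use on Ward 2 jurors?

1

Respondent peremptories so far: #3, #6, #21, #15, #8 — 5 of 9 used, 4 left overall.
Against Ward 2: #3, #6 — 2 used; per-ward cap 3 leaves 1.
Binding limit: min(4, 1) = 1.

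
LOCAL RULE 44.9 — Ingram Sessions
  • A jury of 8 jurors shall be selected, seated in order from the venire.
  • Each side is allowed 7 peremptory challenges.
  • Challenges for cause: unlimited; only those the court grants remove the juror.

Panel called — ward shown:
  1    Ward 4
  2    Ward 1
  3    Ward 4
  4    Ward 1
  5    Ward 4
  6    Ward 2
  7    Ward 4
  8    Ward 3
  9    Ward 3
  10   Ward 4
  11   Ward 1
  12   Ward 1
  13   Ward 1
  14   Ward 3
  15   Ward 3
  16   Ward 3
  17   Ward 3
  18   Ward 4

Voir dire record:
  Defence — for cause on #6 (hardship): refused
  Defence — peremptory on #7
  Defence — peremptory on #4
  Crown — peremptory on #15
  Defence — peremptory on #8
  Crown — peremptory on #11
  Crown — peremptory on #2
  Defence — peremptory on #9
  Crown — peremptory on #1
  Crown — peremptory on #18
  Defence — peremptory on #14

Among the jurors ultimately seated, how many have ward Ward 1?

2

Removed: #1, #2, #4, #7, #8, #9, #11, #14, #15, #18.
Seated jurors 1–8: #3, #5, #6, #10, #12, #13, #16, #17.
Of those, in Ward 1: #12, #13 → 2.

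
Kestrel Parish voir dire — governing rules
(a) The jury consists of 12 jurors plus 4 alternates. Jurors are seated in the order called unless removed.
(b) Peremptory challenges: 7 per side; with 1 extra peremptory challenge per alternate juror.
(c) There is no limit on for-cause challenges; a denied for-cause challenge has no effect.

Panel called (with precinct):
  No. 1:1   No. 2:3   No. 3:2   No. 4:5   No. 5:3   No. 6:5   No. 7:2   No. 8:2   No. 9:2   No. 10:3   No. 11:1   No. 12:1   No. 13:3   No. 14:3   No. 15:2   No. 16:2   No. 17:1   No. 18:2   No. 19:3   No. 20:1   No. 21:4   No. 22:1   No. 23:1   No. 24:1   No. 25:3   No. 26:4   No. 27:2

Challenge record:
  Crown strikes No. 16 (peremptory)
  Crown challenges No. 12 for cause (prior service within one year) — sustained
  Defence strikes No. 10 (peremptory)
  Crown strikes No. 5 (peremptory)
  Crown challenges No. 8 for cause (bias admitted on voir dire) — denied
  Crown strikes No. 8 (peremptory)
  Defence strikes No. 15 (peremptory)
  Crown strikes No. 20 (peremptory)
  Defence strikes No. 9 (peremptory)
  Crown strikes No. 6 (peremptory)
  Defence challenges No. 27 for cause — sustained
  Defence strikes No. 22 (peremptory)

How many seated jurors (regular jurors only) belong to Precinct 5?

Removed: #5, #6, #8, #9, #10, #12, #15, #16, #20, #22, #27.
Seated jurors 1–12: #1, #2, #3, #4, #7, #11, #13, #14, #17, #18, #19, #21 (alternates #23, #24, #25, #26 not counted).
Of those, in Precinct 5: #4 → 1.

1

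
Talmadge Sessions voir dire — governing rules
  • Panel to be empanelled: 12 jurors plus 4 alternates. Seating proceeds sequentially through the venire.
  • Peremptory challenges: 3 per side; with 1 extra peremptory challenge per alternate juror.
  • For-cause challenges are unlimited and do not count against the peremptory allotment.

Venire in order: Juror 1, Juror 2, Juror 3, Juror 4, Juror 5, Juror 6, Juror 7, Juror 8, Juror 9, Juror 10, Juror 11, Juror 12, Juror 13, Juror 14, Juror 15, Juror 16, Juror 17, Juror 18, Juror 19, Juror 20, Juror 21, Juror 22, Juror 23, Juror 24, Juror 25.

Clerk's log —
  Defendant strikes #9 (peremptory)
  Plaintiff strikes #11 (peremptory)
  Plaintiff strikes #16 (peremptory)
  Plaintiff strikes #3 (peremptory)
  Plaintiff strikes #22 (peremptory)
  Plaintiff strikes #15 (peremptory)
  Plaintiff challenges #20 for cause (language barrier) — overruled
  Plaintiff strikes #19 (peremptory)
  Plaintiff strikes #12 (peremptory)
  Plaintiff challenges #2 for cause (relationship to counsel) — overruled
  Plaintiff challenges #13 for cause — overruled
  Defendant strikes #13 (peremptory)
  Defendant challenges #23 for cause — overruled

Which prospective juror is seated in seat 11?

Removed: #3, #9, #11, #12, #13, #15, #16, #19, #22. (#2, #20, #23 stay — for-cause denied.)
Seating in order: seats 1–12 → #1, #2, #4, #5, #6, #7, #8, #10, #14, #17, #18, #20; alternates → #21, #23, #24, #25.
So seat 11 is #18.

18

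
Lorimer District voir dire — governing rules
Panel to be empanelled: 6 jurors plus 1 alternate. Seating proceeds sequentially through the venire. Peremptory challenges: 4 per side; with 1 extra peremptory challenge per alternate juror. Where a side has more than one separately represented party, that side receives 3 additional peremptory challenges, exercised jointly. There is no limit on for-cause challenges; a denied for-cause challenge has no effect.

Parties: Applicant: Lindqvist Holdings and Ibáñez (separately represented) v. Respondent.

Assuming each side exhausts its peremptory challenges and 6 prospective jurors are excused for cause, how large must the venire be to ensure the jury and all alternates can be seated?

Seats to fill: 6 + 1 alternates = 7.
Peremptories — Applicant: 4 + 1×1 + 3 = 8; Respondent: 4 + 1×1 = 5; total 13.
For-cause removals: 6.
Minimum venire: 7 + 13 + 6 = 26.

26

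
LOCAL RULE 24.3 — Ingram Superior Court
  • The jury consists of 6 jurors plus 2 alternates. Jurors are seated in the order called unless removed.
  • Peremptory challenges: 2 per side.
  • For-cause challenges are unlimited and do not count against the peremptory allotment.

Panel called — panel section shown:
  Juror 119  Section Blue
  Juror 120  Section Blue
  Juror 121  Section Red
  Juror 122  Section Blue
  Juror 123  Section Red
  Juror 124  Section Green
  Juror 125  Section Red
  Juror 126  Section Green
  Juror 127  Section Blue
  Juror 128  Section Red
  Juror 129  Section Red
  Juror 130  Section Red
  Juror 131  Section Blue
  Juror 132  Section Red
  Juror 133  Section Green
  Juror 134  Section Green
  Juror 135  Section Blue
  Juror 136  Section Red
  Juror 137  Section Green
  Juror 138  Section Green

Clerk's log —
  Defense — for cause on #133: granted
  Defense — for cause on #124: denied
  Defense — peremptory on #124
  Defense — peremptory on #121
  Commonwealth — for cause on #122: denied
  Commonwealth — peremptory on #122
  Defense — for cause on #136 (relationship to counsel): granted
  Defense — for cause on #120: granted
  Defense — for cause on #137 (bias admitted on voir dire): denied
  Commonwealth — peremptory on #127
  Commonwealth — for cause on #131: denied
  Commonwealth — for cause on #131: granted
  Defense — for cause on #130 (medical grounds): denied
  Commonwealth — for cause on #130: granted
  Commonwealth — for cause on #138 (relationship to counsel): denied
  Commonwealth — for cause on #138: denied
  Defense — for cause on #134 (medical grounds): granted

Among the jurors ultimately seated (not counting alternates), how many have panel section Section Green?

1

Removed: #120, #121, #122, #124, #127, #130, #131, #133, #134, #136.
Seated jurors 1–6: #119, #123, #125, #126, #128, #129 (alternates #132, #135 not counted).
Of those, in Section Green: #126 → 1.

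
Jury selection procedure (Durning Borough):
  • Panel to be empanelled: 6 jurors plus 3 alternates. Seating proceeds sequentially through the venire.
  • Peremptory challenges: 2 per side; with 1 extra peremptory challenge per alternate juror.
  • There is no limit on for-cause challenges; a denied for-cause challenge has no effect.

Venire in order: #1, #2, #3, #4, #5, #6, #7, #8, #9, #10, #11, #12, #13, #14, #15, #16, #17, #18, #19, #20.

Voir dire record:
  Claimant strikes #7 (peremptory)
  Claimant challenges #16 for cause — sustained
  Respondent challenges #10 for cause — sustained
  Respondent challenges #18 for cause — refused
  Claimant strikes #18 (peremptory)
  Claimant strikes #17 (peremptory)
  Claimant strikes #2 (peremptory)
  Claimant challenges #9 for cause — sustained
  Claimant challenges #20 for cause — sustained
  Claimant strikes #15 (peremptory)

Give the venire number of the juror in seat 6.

8

Removed: #2, #7, #9, #10, #15, #16, #17, #18, #20.
Filling seats in venire order through position 6: #1, #3, #4, #5, #6, #8.
So seat 6 is #8.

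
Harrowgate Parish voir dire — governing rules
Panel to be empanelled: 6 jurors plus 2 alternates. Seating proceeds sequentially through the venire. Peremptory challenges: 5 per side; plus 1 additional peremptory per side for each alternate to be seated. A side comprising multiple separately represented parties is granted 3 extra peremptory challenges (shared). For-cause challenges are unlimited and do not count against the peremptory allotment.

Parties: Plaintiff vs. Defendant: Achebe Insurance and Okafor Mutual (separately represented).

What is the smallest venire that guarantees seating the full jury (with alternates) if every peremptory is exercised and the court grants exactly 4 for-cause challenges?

Seats to fill: 6 + 2 alternates = 8.
Peremptories — Plaintiff: 5 + 1×2 = 7; Defendant: 5 + 1×2 + 3 = 10; total 17.
For-cause removals: 4.
Minimum venire: 8 + 17 + 4 = 29.

29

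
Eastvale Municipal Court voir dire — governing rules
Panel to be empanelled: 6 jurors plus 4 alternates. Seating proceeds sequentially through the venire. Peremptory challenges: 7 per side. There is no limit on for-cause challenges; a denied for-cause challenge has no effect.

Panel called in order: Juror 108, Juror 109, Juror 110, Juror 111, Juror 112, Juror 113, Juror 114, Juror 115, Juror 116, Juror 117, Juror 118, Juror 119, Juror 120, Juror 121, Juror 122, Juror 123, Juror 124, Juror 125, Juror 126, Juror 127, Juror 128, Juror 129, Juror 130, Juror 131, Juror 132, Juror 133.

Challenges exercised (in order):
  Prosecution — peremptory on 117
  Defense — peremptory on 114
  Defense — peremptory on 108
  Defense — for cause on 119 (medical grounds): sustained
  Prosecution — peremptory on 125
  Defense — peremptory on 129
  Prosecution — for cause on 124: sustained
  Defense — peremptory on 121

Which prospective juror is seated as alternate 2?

Removed: #108, #114, #117, #119, #121, #124, #125, #129.
Seating in order: seats 1–6 → #109, #110, #111, #112, #113, #115; alternates → #116, #118, #120, #122.
So alternate 2 is #118.

118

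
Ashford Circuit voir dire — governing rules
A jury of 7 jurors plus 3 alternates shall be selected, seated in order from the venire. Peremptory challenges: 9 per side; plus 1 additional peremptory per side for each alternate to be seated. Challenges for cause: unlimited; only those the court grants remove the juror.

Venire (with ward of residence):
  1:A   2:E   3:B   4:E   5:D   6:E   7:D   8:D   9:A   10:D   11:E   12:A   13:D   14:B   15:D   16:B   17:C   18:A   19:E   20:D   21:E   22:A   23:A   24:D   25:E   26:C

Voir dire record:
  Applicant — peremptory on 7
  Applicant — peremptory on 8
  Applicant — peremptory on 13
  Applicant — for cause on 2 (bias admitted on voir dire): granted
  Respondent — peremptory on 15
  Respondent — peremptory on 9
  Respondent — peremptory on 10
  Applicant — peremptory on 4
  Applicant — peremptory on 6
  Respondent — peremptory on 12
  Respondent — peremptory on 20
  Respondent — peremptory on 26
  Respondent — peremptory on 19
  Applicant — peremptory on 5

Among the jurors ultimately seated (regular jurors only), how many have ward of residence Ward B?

3

Removed: #2, #4, #5, #6, #7, #8, #9, #10, #12, #13, #15, #19, #20, #26.
Seated jurors 1–7: #1, #3, #11, #14, #16, #17, #18 (alternates #21, #22, #23 not counted).
Of those, in Ward B: #3, #14, #16 → 3.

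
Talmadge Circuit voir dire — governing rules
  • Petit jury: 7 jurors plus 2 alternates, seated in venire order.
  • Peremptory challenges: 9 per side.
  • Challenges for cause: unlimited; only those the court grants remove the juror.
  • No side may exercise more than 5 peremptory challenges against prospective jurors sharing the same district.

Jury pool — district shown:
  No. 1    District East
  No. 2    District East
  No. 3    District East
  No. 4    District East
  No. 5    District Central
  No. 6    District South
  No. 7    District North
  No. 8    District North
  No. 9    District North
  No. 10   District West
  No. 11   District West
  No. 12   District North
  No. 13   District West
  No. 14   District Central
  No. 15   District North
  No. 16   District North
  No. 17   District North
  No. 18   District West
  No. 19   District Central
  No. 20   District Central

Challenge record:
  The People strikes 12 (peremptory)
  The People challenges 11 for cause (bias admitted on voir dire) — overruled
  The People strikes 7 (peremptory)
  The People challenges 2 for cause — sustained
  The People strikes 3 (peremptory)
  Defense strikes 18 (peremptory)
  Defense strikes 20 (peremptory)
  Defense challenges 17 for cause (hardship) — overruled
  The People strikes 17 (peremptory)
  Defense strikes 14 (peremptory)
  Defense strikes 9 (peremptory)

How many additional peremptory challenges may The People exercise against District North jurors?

2

The People peremptories so far: #12, #7, #3, #17 — 4 of 9 used, 5 left overall.
Against District North: #12, #7, #17 — 3 used; per-district cap 5 leaves 2.
Binding limit: min(5, 2) = 2.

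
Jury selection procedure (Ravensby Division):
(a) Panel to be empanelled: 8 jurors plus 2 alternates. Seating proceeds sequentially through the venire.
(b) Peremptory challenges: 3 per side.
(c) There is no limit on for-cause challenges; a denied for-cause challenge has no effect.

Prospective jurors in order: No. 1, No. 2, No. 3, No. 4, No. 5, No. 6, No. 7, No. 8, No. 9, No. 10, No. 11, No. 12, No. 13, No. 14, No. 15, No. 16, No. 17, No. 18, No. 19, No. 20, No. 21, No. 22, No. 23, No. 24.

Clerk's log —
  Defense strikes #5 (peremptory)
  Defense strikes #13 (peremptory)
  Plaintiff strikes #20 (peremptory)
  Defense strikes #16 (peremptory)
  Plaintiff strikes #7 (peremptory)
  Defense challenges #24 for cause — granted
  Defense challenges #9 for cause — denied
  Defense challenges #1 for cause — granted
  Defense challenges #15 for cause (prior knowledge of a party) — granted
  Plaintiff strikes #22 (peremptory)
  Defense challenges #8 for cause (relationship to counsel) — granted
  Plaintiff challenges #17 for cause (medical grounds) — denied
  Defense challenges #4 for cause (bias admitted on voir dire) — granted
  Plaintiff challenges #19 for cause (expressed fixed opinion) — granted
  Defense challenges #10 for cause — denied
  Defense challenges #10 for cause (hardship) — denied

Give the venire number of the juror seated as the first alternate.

Removed: #1, #4, #5, #7, #8, #13, #15, #16, #19, #20, #22, #24. (#9, #10, #17 stay — for-cause denied.)
Seating in order: seats 1–8 → #2, #3, #6, #9, #10, #11, #12, #14; alternates → #17, #18.
So alternate 1 is #17.

17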